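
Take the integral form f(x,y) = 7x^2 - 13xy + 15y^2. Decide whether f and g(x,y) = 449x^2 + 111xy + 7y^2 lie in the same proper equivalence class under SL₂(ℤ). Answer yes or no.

D₁ = -251, D₂ = -251
f: translate: b→1 (≡-13 mod 14), so (7,-13,15)→(7,1,9)
f: reduced (well bottom): (7,1,9) with a≤c, −a<b≤a
g: flip: (449,111,7)→(7,-111,449)
g: translate: b→1 (≡-111 mod 14), so (7,-111,449)→(7,1,9)
g: reduced (well bottom): (7,1,9) with a≤c, −a<b≤a
reduced forms (7, 1, 9) vs (7, 1, 9) ⇒ equivalent

yes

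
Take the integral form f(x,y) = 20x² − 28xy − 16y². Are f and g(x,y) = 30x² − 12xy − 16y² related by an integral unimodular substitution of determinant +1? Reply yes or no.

D₁ = 2064, D₂ = 2064
river cycle of f (length 10): (-16, 28, 20), (20, 12, -24), (-24, 36, 8), (8, 44, -4), (-4, 44, 8), (8, 36, -24), (-24, 12, 20), (20, 28, -16), (-16, 36, 12), (12, 36, -16)
river cycle of g (length 10): (-16, 44, 2), (2, 44, -16), (-16, 20, 26), (26, 32, -10), (-10, 28, 32), (32, 36, -6), (-6, 36, 32), (32, 28, -10), (-10, 32, 26), (26, 20, -16)
cycles differ ⇒ inequivalent

no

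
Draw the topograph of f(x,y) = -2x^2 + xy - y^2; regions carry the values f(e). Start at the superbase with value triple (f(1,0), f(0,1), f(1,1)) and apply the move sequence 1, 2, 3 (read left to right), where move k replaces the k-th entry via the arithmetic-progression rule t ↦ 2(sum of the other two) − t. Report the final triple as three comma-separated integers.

start (-2,-1,-2) = (f(1,0),f(0,1),f(1,1))
replace slot 1: 2·((-1)+(-2)) − (-2) = -4 → (-4,-1,-2)
replace slot 2: 2·((-4)+(-2)) − (-1) = -11 → (-4,-11,-2)
replace slot 3: 2·((-4)+(-11)) − (-2) = -28 → (-4,-11,-28)

-4,-11,-28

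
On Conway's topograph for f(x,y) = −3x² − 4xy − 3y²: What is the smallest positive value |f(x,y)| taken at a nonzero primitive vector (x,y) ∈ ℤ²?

translate: b→-2 (≡4 mod 6), so (3,4,3)→(3,-2,2)
flip: (3,-2,2)→(2,2,3)
reduced (well bottom): (2,2,3) with a≤c, −a<b≤a
well minimum |f| = |-2| = 2 (negative-definite)

2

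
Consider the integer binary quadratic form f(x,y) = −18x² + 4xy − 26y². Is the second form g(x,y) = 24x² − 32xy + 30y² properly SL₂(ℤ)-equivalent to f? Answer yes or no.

D₁ = -1856, D₂ = -1856
f is negative-definite; reduce −f:
−f: reduced (well bottom): (18,-4,26) with a≤c, −a<b≤a
flip sign back: reduced form of f is (-18,4,-26)
g: translate: b→16 (≡-32 mod 48), so (24,-32,30)→(24,16,22)
g: flip: (24,16,22)→(22,-16,24)
g: reduced (well bottom): (22,-16,24) with a≤c, −a<b≤a
reduced forms (-18, 4, -26) vs (22, -16, 24) ⇒ inequivalent

no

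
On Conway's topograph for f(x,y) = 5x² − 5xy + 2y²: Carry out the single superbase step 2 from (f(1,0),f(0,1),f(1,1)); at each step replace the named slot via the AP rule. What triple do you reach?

start (5,2,2) = (f(1,0),f(0,1),f(1,1))
replace slot 2: 2·(5+2) − 2 = 12 → (5,12,2)

5,12,2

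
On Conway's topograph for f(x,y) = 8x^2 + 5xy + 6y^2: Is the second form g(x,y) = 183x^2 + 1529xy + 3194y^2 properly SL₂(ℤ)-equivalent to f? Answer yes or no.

D₁ = -167, D₂ = -167
f: flip: (8,5,6)→(6,-5,8)
f: reduced (well bottom): (6,-5,8) with a≤c, −a<b≤a
g: translate: b→65 (≡1529 mod 366), so (183,1529,3194)→(183,65,6)
g: flip: (183,65,6)→(6,-65,183)
g: translate: b→-5 (≡-65 mod 12), so (6,-65,183)→(6,-5,8)
g: reduced (well bottom): (6,-5,8) with a≤c, −a<b≤a
reduced forms (6, -5, 8) vs (6, -5, 8) ⇒ equivalent

yes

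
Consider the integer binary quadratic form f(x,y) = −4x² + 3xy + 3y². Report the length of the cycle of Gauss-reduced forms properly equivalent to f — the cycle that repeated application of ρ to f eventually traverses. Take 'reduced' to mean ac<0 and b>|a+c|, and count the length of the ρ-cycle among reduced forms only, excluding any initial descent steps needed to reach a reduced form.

D = 57, ⌊√D⌋ = 7
river: ρ → (3,3,-4)
river: ρ → (-4,5,2)
river: ρ → (2,7,-1)
river: ρ → (-1,7,2)
river: ρ → (2,5,-4)
river: ρ → (-4,3,3)
ρ-cycle length = 6 (tail of 0 descent steps not counted)

6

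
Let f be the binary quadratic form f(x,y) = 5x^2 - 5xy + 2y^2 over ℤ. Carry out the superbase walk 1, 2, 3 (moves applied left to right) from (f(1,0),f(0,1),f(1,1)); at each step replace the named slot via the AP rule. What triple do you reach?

start (5,2,2) = (f(1,0),f(0,1),f(1,1))
replace slot 1: 2·(2+2) − 5 = 3 → (3,2,2)
replace slot 2: 2·(3+2) − 2 = 8 → (3,8,2)
replace slot 3: 2·(3+8) − 2 = 20 → (3,8,20)

3,8,20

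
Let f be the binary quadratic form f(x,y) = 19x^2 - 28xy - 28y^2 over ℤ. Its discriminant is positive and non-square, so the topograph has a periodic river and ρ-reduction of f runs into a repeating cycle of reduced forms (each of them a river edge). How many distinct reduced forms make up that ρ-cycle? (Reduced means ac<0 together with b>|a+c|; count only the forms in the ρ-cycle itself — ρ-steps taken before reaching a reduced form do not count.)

D = 2912, ⌊√D⌋ = 53
descent: ρ → (-28,28,19)  [lands on river]
river: ρ → (19,48,-8)
river: ρ → (-8,48,19)
river: ρ → (19,28,-28)
ρ-cycle length = 4 (tail of 1 descent step not counted)

4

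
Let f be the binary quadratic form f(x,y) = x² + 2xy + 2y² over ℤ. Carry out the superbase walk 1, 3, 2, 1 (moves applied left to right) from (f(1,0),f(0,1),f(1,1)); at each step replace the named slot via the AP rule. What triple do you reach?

start (1,2,5) = (f(1,0),f(0,1),f(1,1))
replace slot 1: 2·(2+5) − 1 = 13 → (13,2,5)
replace slot 3: 2·(13+2) − 5 = 25 → (13,2,25)
replace slot 2: 2·(13+25) − 2 = 74 → (13,74,25)
replace slot 1: 2·(74+25) − 13 = 185 → (185,74,25)

185,74,25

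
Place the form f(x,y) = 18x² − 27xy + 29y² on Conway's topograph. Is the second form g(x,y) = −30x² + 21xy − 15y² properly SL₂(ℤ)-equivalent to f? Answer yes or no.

D₁ = -1359, D₂ = -1359
f: translate: b→9 (≡-27 mod 36), so (18,-27,29)→(18,9,20)
f: reduced (well bottom): (18,9,20) with a≤c, −a<b≤a
g is negative-definite; reduce −g:
−g: flip: (30,-21,15)→(15,21,30)
−g: translate: b→-9 (≡21 mod 30), so (15,21,30)→(15,-9,24)
−g: reduced (well bottom): (15,-9,24) with a≤c, −a<b≤a
flip sign back: reduced form of g is (-15,9,-24)
reduced forms (18, 9, 20) vs (-15, 9, -24) ⇒ inequivalent

no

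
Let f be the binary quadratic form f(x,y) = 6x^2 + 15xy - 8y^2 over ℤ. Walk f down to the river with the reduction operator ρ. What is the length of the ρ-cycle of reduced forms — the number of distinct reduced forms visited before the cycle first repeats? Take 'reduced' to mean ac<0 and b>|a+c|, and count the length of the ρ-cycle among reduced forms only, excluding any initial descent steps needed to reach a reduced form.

D = 417, ⌊√D⌋ = 20
river: ρ → (-8,17,4)
river: ρ → (4,15,-12)
river: ρ → (-12,9,7)
river: ρ → (7,19,-2)
river: ρ → (-2,17,16)
river: ρ → (16,15,-3)
river: ρ → (-3,15,16)
river: ρ → (16,17,-2)
river: ρ → (-2,19,7)
river: ρ → (7,9,-12)
river: ρ → (-12,15,4)
river: ρ → (4,17,-8)
river: ρ → (-8,15,6)
river: ρ → (6,9,-14)
river: ρ → (-14,19,1)
river: ρ → (1,19,-14)
river: ρ → (-14,9,6)
river: ρ → (6,15,-8)
ρ-cycle length = 18 (tail of 0 descent steps not counted)

18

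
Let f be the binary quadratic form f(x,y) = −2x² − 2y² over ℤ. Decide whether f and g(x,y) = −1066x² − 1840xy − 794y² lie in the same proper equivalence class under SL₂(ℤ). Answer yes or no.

D₁ = -16, D₂ = -16
f is negative-definite; reduce −f:
−f: reduced (well bottom): (2,0,2) with a≤c, −a<b≤a
flip sign back: reduced form of f is (-2,0,-2)
g is negative-definite; reduce −g:
−g: translate: b→-292 (≡1840 mod 2132), so (1066,1840,794)→(1066,-292,20)
−g: flip: (1066,-292,20)→(20,292,1066)
−g: translate: b→12 (≡292 mod 40), so (20,292,1066)→(20,12,2)
−g: flip: (20,12,2)→(2,-12,20)
−g: translate: b→0 (≡-12 mod 4), so (2,-12,20)→(2,0,2)
−g: reduced (well bottom): (2,0,2) with a≤c, −a<b≤a
flip sign back: reduced form of g is (-2,0,-2)
reduced forms (-2, 0, -2) vs (-2, 0, -2) ⇒ equivalent

yes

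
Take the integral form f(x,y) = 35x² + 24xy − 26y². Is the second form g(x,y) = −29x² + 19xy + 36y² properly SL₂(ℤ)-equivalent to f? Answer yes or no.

D₁ = 4216, D₂ = 4537
discriminants differ ⇒ not SL₂(ℤ)-equivalent

no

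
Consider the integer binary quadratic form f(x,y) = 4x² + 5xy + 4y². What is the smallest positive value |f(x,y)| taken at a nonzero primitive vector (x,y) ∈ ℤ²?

translate: b→-3 (≡5 mod 8), so (4,5,4)→(4,-3,3)
flip: (4,-3,3)→(3,3,4)
reduced (well bottom): (3,3,4) with a≤c, −a<b≤a
well minimum = a = 3

3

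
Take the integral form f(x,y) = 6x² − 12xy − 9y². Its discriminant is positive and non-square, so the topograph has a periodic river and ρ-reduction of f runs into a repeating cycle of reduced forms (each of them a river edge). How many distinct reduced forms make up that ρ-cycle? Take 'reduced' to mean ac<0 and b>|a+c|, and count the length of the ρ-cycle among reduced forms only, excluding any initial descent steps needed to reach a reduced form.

D = 360, ⌊√D⌋ = 18
descent: ρ → (-9,12,6)  [lands on river]
river: ρ → (6,12,-9)
river: ρ → (-9,6,9)
river: ρ → (9,12,-6)
river: ρ → (-6,12,9)
river: ρ → (9,6,-9)
ρ-cycle length = 6 (tail of 1 descent step not counted)

6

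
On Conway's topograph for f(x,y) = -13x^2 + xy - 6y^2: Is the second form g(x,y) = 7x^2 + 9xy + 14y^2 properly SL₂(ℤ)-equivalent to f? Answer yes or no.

D₁ = -311, D₂ = -311
f is negative-definite; reduce −f:
−f: flip: (13,-1,6)→(6,1,13)
−f: reduced (well bottom): (6,1,13) with a≤c, −a<b≤a
flip sign back: reduced form of f is (-6,-1,-13)
g: translate: b→-5 (≡9 mod 14), so (7,9,14)→(7,-5,12)
g: reduced (well bottom): (7,-5,12) with a≤c, −a<b≤a
reduced forms (-6, -1, -13) vs (7, -5, 12) ⇒ inequivalent

no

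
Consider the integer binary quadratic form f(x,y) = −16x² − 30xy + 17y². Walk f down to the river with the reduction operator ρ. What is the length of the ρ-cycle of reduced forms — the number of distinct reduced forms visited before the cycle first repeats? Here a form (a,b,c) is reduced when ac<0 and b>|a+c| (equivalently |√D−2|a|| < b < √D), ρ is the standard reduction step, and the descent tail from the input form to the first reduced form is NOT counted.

D = 1988, ⌊√D⌋ = 44
descent: ρ → (17,30,-16)  [lands on river]
river: ρ → (-16,34,13)
river: ρ → (13,44,-1)
river: ρ → (-1,44,13)
river: ρ → (13,34,-16)
river: ρ → (-16,30,17)
river: ρ → (17,38,-8)
river: ρ → (-8,42,7)
river: ρ → (7,42,-8)
river: ρ → (-8,38,17)
ρ-cycle length = 10 (tail of 1 descent step not counted)

10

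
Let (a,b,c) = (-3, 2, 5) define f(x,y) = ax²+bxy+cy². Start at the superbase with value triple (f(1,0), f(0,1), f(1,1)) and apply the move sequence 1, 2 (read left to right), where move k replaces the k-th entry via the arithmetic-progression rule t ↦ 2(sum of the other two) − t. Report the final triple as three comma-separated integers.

start (-3,5,4) = (f(1,0),f(0,1),f(1,1))
replace slot 1: 2·(5+4) − (-3) = 21 → (21,5,4)
replace slot 2: 2·(21+4) − 5 = 45 → (21,45,4)

21,45,4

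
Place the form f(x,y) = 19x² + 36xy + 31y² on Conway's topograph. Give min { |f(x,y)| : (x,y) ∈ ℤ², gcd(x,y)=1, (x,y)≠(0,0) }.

translate: b→-2 (≡36 mod 38), so (19,36,31)→(19,-2,14)
flip: (19,-2,14)→(14,2,19)
reduced (well bottom): (14,2,19) with a≤c, −a<b≤a
well minimum = a = 14

14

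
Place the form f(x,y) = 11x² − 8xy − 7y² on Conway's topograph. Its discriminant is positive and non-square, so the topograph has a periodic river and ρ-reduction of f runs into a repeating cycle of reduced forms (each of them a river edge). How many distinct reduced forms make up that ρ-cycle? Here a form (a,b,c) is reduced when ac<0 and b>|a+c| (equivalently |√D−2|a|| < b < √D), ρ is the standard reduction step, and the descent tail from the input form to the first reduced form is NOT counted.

D = 372, ⌊√D⌋ = 19
descent: ρ → (-7,8,11)  [lands on river]
river: ρ → (11,14,-4)
river: ρ → (-4,18,3)
river: ρ → (3,18,-4)
river: ρ → (-4,14,11)
river: ρ → (11,8,-7)
river: ρ → (-7,6,12)
river: ρ → (12,18,-1)
river: ρ → (-1,18,12)
river: ρ → (12,6,-7)
ρ-cycle length = 10 (tail of 1 descent step not counted)

10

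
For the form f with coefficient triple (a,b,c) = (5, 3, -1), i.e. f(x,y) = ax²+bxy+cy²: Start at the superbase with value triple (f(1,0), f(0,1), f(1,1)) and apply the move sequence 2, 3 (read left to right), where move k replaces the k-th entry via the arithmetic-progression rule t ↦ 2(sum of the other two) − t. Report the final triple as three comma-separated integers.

start (5,-1,7) = (f(1,0),f(0,1),f(1,1))
replace slot 2: 2·(5+7) − (-1) = 25 → (5,25,7)
replace slot 3: 2·(5+25) − 7 = 53 → (5,25,53)

5,25,53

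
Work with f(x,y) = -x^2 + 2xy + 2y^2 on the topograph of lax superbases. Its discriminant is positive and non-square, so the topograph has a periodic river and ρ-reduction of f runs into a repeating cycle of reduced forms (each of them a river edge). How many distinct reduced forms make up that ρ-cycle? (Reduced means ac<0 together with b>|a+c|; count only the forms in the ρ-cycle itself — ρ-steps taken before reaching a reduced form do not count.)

D = 12, ⌊√D⌋ = 3
river: ρ → (2,2,-1)
river: ρ → (-1,2,2)
ρ-cycle length = 2 (tail of 0 descent steps not counted)

2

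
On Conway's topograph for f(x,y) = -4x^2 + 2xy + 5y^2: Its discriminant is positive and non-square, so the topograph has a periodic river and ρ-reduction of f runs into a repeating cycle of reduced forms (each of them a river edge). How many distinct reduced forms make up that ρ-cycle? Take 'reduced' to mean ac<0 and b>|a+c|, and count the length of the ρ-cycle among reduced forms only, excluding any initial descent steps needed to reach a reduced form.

D = 84, ⌊√D⌋ = 9
river: ρ → (5,8,-1)
river: ρ → (-1,8,5)
river: ρ → (5,2,-4)
river: ρ → (-4,6,3)
river: ρ → (3,6,-4)
river: ρ → (-4,2,5)
ρ-cycle length = 6 (tail of 0 descent steps not counted)

6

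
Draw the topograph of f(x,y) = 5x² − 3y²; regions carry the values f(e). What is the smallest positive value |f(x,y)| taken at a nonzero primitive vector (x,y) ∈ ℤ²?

descent: ρ → (-3,6,2)  [lands on river]
river: ρ → (2,6,-3)
closes: descent 1, river 2
min |a| on river = 2

2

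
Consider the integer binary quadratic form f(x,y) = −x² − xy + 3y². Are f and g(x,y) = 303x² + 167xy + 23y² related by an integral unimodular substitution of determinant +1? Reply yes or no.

D₁ = 13, D₂ = 13
river cycle of f (length 2): (-1, 3, 1), (1, 3, -1)
river cycle of g (length 2): (-1, 3, 1), (1, 3, -1)
cycles coincide ⇒ equivalent

yes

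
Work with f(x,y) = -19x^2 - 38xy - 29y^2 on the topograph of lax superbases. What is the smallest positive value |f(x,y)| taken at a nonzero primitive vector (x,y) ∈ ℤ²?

translate: b→0 (≡38 mod 38), so (19,38,29)→(19,0,10)
flip: (19,0,10)→(10,0,19)
reduced (well bottom): (10,0,19) with a≤c, −a<b≤a
well minimum |f| = |-10| = 10 (negative-definite)

10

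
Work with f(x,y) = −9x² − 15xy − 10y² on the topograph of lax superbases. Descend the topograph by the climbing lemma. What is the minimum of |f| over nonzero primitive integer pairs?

translate: b→-3 (≡15 mod 18), so (9,15,10)→(9,-3,4)
flip: (9,-3,4)→(4,3,9)
reduced (well bottom): (4,3,9) with a≤c, −a<b≤a
well minimum |f| = |-4| = 4 (negative-definite)

4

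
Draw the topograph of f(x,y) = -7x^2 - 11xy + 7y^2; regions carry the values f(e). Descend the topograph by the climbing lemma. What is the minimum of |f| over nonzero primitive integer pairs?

descent: ρ → (7,11,-7)  [lands on river]
river: ρ → (-7,17,1)
river: ρ → (1,17,-7)
river: ρ → (-7,11,7)
river: ρ → (7,17,-1)
river: ρ → (-1,17,7)
closes: descent 1, river 6
min |a| on river = 1

1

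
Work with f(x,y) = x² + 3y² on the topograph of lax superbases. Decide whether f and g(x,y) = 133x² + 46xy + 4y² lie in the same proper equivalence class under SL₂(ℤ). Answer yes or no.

D₁ = -12, D₂ = -12
f: reduced (well bottom): (1,0,3) with a≤c, −a<b≤a
g: flip: (133,46,4)→(4,-46,133)
g: translate: b→2 (≡-46 mod 8), so (4,-46,133)→(4,2,1)
g: flip: (4,2,1)→(1,-2,4)
g: translate: b→0 (≡-2 mod 2), so (1,-2,4)→(1,0,3)
g: reduced (well bottom): (1,0,3) with a≤c, −a<b≤a
reduced forms (1, 0, 3) vs (1, 0, 3) ⇒ equivalent

yes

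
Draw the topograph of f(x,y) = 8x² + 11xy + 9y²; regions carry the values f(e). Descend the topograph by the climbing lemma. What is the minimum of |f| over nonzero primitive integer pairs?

translate: b→-5 (≡11 mod 16), so (8,11,9)→(8,-5,6)
flip: (8,-5,6)→(6,5,8)
reduced (well bottom): (6,5,8) with a≤c, −a<b≤a
well minimum = a = 6

6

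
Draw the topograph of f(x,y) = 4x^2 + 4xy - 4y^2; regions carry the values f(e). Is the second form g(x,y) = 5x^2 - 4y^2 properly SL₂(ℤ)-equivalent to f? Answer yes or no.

D₁ = 80, D₂ = 80
river cycle of f (length 2): (-4, 4, 4), (4, 4, -4)
river cycle of g (length 2): (-4, 8, 1), (1, 8, -4)
cycles differ ⇒ inequivalent

no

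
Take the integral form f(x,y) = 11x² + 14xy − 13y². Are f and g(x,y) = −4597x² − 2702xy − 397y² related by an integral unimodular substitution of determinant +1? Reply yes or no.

D₁ = 768, D₂ = 768
river cycle of f (length 8): (-13, 12, 12), (12, 12, -13), (-13, 14, 11), (11, 8, -16), (-16, 24, 3), (3, 24, -16), (-16, 8, 11), (11, 14, -13)
river cycle of g (length 8): (-13, 14, 11), (11, 8, -16), (-16, 24, 3), (3, 24, -16), (-16, 8, 11), (11, 14, -13), (-13, 12, 12), (12, 12, -13)
cycles coincide ⇒ equivalent

yes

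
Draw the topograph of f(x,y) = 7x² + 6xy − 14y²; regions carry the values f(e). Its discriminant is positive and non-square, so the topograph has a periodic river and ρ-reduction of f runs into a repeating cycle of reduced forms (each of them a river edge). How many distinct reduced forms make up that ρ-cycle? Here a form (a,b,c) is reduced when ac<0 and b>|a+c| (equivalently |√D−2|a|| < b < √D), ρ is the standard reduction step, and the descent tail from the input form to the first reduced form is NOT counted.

D = 428, ⌊√D⌋ = 20
descent: ρ → (-14,-6,7)
descent: ρ → (7,20,-1)  [lands on river]
river: ρ → (-1,20,7)
river: ρ → (7,8,-13)
river: ρ → (-13,18,2)
river: ρ → (2,18,-13)
river: ρ → (-13,8,7)
ρ-cycle length = 6 (tail of 2 descent steps not counted)

6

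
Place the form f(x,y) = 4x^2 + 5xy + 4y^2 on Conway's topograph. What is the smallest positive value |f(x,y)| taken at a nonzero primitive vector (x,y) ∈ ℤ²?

translate: b→-3 (≡5 mod 8), so (4,5,4)→(4,-3,3)
flip: (4,-3,3)→(3,3,4)
reduced (well bottom): (3,3,4) with a≤c, −a<b≤a
well minimum = a = 3

3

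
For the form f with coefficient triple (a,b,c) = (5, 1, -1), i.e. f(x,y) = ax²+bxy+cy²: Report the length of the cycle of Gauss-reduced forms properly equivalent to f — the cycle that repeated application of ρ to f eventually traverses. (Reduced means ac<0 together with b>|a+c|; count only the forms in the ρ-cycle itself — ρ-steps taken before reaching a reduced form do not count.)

D = 21, ⌊√D⌋ = 4
descent: ρ → (-1,3,3)  [lands on river]
river: ρ → (3,3,-1)
ρ-cycle length = 2 (tail of 1 descent step not counted)

2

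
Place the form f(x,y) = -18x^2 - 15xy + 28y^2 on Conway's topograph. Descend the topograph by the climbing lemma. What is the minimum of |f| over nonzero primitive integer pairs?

descent: ρ → (28,15,-18)  [lands on river]
river: ρ → (-18,21,25)
river: ρ → (25,29,-14)
river: ρ → (-14,27,27)
river: ρ → (27,27,-14)
river: ρ → (-14,29,25)
river: ρ → (25,21,-18)
river: ρ → (-18,15,28)
river: ρ → (28,41,-5)
river: ρ → (-5,39,36)
river: ρ → (36,33,-8)
river: ρ → (-8,47,1)
river: ρ → (1,47,-8)
river: ρ → (-8,33,36)
river: ρ → (36,39,-5)
river: ρ → (-5,41,28)
closes: descent 1, river 16
min |a| on river = 1

1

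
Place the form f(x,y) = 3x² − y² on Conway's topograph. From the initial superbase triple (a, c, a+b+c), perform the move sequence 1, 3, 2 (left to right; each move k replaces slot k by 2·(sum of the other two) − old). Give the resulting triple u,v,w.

start (3,-1,2) = (f(1,0),f(0,1),f(1,1))
replace slot 1: 2·((-1)+2) − 3 = -1 → (-1,-1,2)
replace slot 3: 2·((-1)+(-1)) − 2 = -6 → (-1,-1,-6)
replace slot 2: 2·((-1)+(-6)) − (-1) = -13 → (-1,-13,-6)

-1,-13,-6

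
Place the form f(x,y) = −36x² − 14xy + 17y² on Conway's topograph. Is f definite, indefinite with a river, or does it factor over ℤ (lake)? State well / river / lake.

D = b²−4ac = (-14)² − 4·(-36)·17 = 2644
D > 0 non-square ⇒ indefinite ⇒ periodic river

river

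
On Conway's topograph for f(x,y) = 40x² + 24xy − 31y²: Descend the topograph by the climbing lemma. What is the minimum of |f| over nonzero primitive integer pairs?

river: ρ → (-31,38,33)
river: ρ → (33,28,-36)
river: ρ → (-36,44,25)
river: ρ → (25,56,-24)
river: ρ → (-24,40,41)
river: ρ → (41,42,-23)
river: ρ → (-23,50,33)
river: ρ → (33,16,-40)
river: ρ → (-40,64,9)
river: ρ → (9,62,-47)
river: ρ → (-47,32,24)
river: ρ → (24,64,-15)
river: ρ → (-15,56,40)
river: ρ → (40,24,-31)
closes: descent 0, river 14
min |a| on river = 9

9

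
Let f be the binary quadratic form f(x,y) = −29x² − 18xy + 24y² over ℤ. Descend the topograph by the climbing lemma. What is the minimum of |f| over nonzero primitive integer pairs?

descent: ρ → (24,18,-29)  [lands on river]
river: ρ → (-29,40,13)
river: ρ → (13,38,-32)
river: ρ → (-32,26,19)
river: ρ → (19,50,-8)
river: ρ → (-8,46,31)
river: ρ → (31,16,-23)
river: ρ → (-23,30,24)
closes: descent 1, river 8
min |a| on river = 8

8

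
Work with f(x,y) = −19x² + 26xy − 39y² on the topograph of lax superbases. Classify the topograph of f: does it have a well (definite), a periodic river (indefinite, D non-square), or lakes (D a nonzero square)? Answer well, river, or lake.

D = b²−4ac = 26² − 4·(-19)·(-39) = -2288
D < 0 ⇒ definite ⇒ every region one sign ⇒ single well

well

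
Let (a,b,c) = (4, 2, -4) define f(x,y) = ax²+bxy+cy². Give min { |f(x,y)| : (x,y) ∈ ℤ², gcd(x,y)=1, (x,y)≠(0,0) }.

river: ρ → (-4,6,2)
river: ρ → (2,6,-4)
river: ρ → (-4,2,4)
river: ρ → (4,6,-2)
river: ρ → (-2,6,4)
river: ρ → (4,2,-4)
closes: descent 0, river 6
min |a| on river = 2

2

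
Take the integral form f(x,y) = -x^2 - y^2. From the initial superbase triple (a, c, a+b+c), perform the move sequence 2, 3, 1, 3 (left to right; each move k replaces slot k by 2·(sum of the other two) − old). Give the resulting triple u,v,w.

start (-1,-1,-2) = (f(1,0),f(0,1),f(1,1))
replace slot 2: 2·((-1)+(-2)) − (-1) = -5 → (-1,-5,-2)
replace slot 3: 2·((-1)+(-5)) − (-2) = -10 → (-1,-5,-10)
replace slot 1: 2·((-5)+(-10)) − (-1) = -29 → (-29,-5,-10)
replace slot 3: 2·((-29)+(-5)) − (-10) = -58 → (-29,-5,-58)

-29,-5,-58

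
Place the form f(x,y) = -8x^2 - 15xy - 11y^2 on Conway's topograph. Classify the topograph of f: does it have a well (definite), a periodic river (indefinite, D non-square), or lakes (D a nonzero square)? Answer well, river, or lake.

D = b²−4ac = (-15)² − 4·(-8)·(-11) = -127
D < 0 ⇒ definite ⇒ every region one sign ⇒ single well

well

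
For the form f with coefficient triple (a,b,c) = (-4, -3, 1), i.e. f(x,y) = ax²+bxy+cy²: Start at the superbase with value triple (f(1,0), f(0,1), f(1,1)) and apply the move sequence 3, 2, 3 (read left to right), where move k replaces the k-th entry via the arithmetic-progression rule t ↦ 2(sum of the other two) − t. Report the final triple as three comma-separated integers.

start (-4,1,-6) = (f(1,0),f(0,1),f(1,1))
replace slot 3: 2·((-4)+1) − (-6) = 0 → (-4,1,0)
replace slot 2: 2·((-4)+0) − 1 = -9 → (-4,-9,0)
replace slot 3: 2·((-4)+(-9)) − 0 = -26 → (-4,-9,-26)

-4,-9,-26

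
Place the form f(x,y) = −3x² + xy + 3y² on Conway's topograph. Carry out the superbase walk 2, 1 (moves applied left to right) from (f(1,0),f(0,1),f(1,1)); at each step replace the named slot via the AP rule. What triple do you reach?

start (-3,3,1) = (f(1,0),f(0,1),f(1,1))
replace slot 2: 2·((-3)+1) − 3 = -7 → (-3,-7,1)
replace slot 1: 2·((-7)+1) − (-3) = -9 → (-9,-7,1)

-9,-7,1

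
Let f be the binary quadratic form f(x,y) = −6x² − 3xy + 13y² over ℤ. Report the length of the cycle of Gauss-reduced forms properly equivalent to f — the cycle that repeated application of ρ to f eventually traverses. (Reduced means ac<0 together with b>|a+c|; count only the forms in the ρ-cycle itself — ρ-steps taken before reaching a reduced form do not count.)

D = 321, ⌊√D⌋ = 17
descent: ρ → (13,3,-6)
descent: ρ → (-6,9,10)  [lands on river]
river: ρ → (10,11,-5)
river: ρ → (-5,9,12)
river: ρ → (12,15,-2)
river: ρ → (-2,17,4)
river: ρ → (4,15,-6)
ρ-cycle length = 6 (tail of 2 descent steps not counted)

6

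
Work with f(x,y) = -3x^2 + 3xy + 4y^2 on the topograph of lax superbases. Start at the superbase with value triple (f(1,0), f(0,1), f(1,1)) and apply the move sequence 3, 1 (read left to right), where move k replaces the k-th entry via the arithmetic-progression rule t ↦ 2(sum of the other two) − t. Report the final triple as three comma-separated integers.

start (-3,4,4) = (f(1,0),f(0,1),f(1,1))
replace slot 3: 2·((-3)+4) − 4 = -2 → (-3,4,-2)
replace slot 1: 2·(4+(-2)) − (-3) = 7 → (7,4,-2)

7,4,-2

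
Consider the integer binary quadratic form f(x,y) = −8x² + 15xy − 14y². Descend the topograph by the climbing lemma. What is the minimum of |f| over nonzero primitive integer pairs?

translate: b→1 (≡-15 mod 16), so (8,-15,14)→(8,1,7)
flip: (8,1,7)→(7,-1,8)
reduced (well bottom): (7,-1,8) with a≤c, −a<b≤a
well minimum |f| = |-7| = 7 (negative-definite)

7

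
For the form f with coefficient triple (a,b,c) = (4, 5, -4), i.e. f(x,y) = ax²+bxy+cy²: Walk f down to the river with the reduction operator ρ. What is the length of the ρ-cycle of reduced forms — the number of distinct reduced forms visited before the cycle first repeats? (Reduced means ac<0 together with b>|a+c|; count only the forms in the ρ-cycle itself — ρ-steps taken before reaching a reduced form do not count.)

D = 89, ⌊√D⌋ = 9
river: ρ → (-4,3,5)
river: ρ → (5,7,-2)
river: ρ → (-2,9,1)
river: ρ → (1,9,-2)
river: ρ → (-2,7,5)
river: ρ → (5,3,-4)
river: ρ → (-4,5,4)
river: ρ → (4,3,-5)
river: ρ → (-5,7,2)
river: ρ → (2,9,-1)
river: ρ → (-1,9,2)
river: ρ → (2,7,-5)
river: ρ → (-5,3,4)
river: ρ → (4,5,-4)
ρ-cycle length = 14 (tail of 0 descent steps not counted)

14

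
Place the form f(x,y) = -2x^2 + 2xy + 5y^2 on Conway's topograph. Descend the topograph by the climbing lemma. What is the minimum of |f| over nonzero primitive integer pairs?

descent: ρ → (5,-2,-2)
descent: ρ → (-2,6,1)  [lands on river]
river: ρ → (1,6,-2)
closes: descent 2, river 2
min |a| on river = 1

1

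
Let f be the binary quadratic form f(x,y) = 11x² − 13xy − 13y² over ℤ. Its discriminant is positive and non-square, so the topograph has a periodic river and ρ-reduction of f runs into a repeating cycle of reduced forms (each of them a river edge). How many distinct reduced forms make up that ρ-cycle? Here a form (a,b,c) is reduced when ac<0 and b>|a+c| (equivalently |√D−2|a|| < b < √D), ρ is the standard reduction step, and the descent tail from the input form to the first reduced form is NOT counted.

D = 741, ⌊√D⌋ = 27
descent: ρ → (-13,13,11)  [lands on river]
river: ρ → (11,9,-15)
river: ρ → (-15,21,5)
river: ρ → (5,19,-19)
river: ρ → (-19,19,5)
river: ρ → (5,21,-15)
river: ρ → (-15,9,11)
river: ρ → (11,13,-13)
ρ-cycle length = 8 (tail of 1 descent step not counted)

8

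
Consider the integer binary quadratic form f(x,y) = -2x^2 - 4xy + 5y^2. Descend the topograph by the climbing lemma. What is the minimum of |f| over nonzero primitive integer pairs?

descent: ρ → (5,4,-2)  [lands on river]
river: ρ → (-2,4,5)
river: ρ → (5,6,-1)
river: ρ → (-1,6,5)
closes: descent 1, river 4
min |a| on river = 1

1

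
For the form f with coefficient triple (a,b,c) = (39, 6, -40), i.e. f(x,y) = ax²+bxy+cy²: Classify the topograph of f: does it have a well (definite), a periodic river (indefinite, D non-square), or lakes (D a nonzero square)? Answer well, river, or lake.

D = b²−4ac = 6² − 4·39·(-40) = 6276
D > 0 non-square ⇒ indefinite ⇒ periodic river

river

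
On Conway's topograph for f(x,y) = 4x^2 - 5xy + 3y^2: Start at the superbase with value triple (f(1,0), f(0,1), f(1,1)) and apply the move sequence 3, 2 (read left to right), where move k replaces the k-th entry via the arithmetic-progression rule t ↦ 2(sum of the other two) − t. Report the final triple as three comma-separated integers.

start (4,3,2) = (f(1,0),f(0,1),f(1,1))
replace slot 3: 2·(4+3) − 2 = 12 → (4,3,12)
replace slot 2: 2·(4+12) − 3 = 29 → (4,29,12)

4,29,12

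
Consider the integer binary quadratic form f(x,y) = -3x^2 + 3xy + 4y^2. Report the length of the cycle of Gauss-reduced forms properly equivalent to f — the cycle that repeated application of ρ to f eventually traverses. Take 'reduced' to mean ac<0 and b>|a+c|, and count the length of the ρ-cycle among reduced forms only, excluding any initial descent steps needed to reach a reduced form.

D = 57, ⌊√D⌋ = 7
river: ρ → (4,5,-2)
river: ρ → (-2,7,1)
river: ρ → (1,7,-2)
river: ρ → (-2,5,4)
river: ρ → (4,3,-3)
river: ρ → (-3,3,4)
ρ-cycle length = 6 (tail of 0 descent steps not counted)

6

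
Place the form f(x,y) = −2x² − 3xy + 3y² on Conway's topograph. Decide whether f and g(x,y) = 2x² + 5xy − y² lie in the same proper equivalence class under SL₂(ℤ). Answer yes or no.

D₁ = 33, D₂ = 33
river cycle of f (length 4): (3, 3, -2), (-2, 5, 1), (1, 5, -2), (-2, 3, 3)
river cycle of g (length 4): (-1, 5, 2), (2, 3, -3), (-3, 3, 2), (2, 5, -1)
cycles differ ⇒ inequivalent

no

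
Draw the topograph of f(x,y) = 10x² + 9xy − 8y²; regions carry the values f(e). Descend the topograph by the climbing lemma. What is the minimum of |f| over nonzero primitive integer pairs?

river: ρ → (-8,7,11)
river: ρ → (11,15,-4)
river: ρ → (-4,17,7)
river: ρ → (7,11,-10)
river: ρ → (-10,9,8)
river: ρ → (8,7,-11)
river: ρ → (-11,15,4)
river: ρ → (4,17,-7)
river: ρ → (-7,11,10)
river: ρ → (10,9,-8)
closes: descent 0, river 10
min |a| on river = 4

4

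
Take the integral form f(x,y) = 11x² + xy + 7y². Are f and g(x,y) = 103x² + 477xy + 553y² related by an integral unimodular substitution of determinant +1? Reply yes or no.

D₁ = -307, D₂ = -307
f: flip: (11,1,7)→(7,-1,11)
f: reduced (well bottom): (7,-1,11) with a≤c, −a<b≤a
g: translate: b→65 (≡477 mod 206), so (103,477,553)→(103,65,11)
g: flip: (103,65,11)→(11,-65,103)
g: translate: b→1 (≡-65 mod 22), so (11,-65,103)→(11,1,7)
g: flip: (11,1,7)→(7,-1,11)
g: reduced (well bottom): (7,-1,11) with a≤c, −a<b≤a
reduced forms (7, -1, 11) vs (7, -1, 11) ⇒ equivalent

yes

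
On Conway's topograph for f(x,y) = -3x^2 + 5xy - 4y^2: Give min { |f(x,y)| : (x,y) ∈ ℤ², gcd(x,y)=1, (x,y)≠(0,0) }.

translate: b→1 (≡-5 mod 6), so (3,-5,4)→(3,1,2)
flip: (3,1,2)→(2,-1,3)
reduced (well bottom): (2,-1,3) with a≤c, −a<b≤a
well minimum |f| = |-2| = 2 (negative-definite)

2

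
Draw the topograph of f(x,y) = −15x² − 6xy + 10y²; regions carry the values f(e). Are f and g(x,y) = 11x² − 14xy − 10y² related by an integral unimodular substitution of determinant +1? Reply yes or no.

D₁ = 636, D₂ = 636
river cycle of f (length 10): (10, 6, -15), (-15, 24, 1), (1, 24, -15), (-15, 6, 10), (10, 14, -11), (-11, 8, 13), (13, 18, -6), (-6, 18, 13), (13, 8, -11), (-11, 14, 10)
river cycle of g (length 10): (-10, 14, 11), (11, 8, -13), (-13, 18, 6), (6, 18, -13), (-13, 8, 11), (11, 14, -10), (-10, 6, 15), (15, 24, -1), (-1, 24, 15), (15, 6, -10)
cycles differ ⇒ inequivalent

no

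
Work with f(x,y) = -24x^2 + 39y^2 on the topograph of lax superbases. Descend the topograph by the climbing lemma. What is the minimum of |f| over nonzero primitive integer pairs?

descent: ρ → (39,0,-24)
descent: ρ → (-24,48,15)  [lands on river]
river: ρ → (15,42,-33)
river: ρ → (-33,24,24)
river: ρ → (24,24,-33)
river: ρ → (-33,42,15)
river: ρ → (15,48,-24)
closes: descent 2, river 6
min |a| on river = 15

15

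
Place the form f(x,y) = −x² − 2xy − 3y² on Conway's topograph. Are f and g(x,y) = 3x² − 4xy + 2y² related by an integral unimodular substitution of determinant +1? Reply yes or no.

D₁ = -8, D₂ = -8
f is negative-definite; reduce −f:
−f: translate: b→0 (≡2 mod 2), so (1,2,3)→(1,0,2)
−f: reduced (well bottom): (1,0,2) with a≤c, −a<b≤a
flip sign back: reduced form of f is (-1,0,-2)
g: translate: b→2 (≡-4 mod 6), so (3,-4,2)→(3,2,1)
g: flip: (3,2,1)→(1,-2,3)
g: translate: b→0 (≡-2 mod 2), so (1,-2,3)→(1,0,2)
g: reduced (well bottom): (1,0,2) with a≤c, −a<b≤a
reduced forms (-1, 0, -2) vs (1, 0, 2) ⇒ inequivalent

no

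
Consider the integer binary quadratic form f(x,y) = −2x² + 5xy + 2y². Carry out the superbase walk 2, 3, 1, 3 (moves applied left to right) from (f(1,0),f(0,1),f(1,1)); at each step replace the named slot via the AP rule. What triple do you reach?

start (-2,2,5) = (f(1,0),f(0,1),f(1,1))
replace slot 2: 2·((-2)+5) − 2 = 4 → (-2,4,5)
replace slot 3: 2·((-2)+4) − 5 = -1 → (-2,4,-1)
replace slot 1: 2·(4+(-1)) − (-2) = 8 → (8,4,-1)
replace slot 3: 2·(8+4) − (-1) = 25 → (8,4,25)

8,4,25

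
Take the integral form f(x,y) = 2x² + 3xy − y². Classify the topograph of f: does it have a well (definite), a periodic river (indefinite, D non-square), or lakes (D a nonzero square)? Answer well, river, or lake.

D = b²−4ac = 3² − 4·2·(-1) = 17
D > 0 non-square ⇒ indefinite ⇒ periodic river

river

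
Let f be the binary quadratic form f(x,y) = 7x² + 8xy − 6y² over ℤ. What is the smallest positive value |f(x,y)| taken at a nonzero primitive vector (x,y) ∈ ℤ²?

river: ρ → (-6,4,9)
river: ρ → (9,14,-1)
river: ρ → (-1,14,9)
river: ρ → (9,4,-6)
river: ρ → (-6,8,7)
river: ρ → (7,6,-7)
river: ρ → (-7,8,6)
river: ρ → (6,4,-9)
river: ρ → (-9,14,1)
river: ρ → (1,14,-9)
river: ρ → (-9,4,6)
river: ρ → (6,8,-7)
river: ρ → (-7,6,7)
river: ρ → (7,8,-6)
closes: descent 0, river 14
min |a| on river = 1

1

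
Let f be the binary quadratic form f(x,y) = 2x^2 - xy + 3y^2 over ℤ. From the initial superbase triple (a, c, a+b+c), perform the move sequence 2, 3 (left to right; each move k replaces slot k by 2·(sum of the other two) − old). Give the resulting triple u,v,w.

start (2,3,4) = (f(1,0),f(0,1),f(1,1))
replace slot 2: 2·(2+4) − 3 = 9 → (2,9,4)
replace slot 3: 2·(2+9) − 4 = 18 → (2,9,18)

2,9,18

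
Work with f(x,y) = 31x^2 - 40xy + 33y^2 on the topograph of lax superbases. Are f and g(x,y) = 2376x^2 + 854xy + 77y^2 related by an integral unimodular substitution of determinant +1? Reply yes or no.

D₁ = -2492, D₂ = -2492
f: translate: b→22 (≡-40 mod 62), so (31,-40,33)→(31,22,24)
f: flip: (31,22,24)→(24,-22,31)
f: reduced (well bottom): (24,-22,31) with a≤c, −a<b≤a
g: flip: (2376,854,77)→(77,-854,2376)
g: translate: b→70 (≡-854 mod 154), so (77,-854,2376)→(77,70,24)
g: flip: (77,70,24)→(24,-70,77)
g: translate: b→-22 (≡-70 mod 48), so (24,-70,77)→(24,-22,31)
g: reduced (well bottom): (24,-22,31) with a≤c, −a<b≤a
reduced forms (24, -22, 31) vs (24, -22, 31) ⇒ equivalent

yes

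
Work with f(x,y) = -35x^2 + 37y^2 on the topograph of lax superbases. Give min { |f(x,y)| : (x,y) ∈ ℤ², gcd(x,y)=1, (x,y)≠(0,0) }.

descent: ρ → (37,0,-35)
descent: ρ → (-35,70,2)  [lands on river]
river: ρ → (2,70,-35)
closes: descent 2, river 2
min |a| on river = 2

2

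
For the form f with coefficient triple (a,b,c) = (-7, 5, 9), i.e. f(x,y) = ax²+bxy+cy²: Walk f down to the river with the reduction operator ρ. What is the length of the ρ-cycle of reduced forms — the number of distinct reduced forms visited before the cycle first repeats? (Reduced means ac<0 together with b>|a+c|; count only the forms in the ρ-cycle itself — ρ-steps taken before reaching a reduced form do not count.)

D = 277, ⌊√D⌋ = 16
river: ρ → (9,13,-3)
river: ρ → (-3,11,13)
river: ρ → (13,15,-1)
river: ρ → (-1,15,13)
river: ρ → (13,11,-3)
river: ρ → (-3,13,9)
river: ρ → (9,5,-7)
river: ρ → (-7,9,7)
river: ρ → (7,5,-9)
river: ρ → (-9,13,3)
river: ρ → (3,11,-13)
river: ρ → (-13,15,1)
river: ρ → (1,15,-13)
river: ρ → (-13,11,3)
river: ρ → (3,13,-9)
river: ρ → (-9,5,7)
river: ρ → (7,9,-7)
river: ρ → (-7,5,9)
ρ-cycle length = 18 (tail of 0 descent steps not counted)

18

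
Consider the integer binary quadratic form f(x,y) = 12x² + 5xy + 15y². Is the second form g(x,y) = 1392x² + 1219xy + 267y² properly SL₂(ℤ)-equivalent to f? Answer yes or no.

D₁ = -695, D₂ = -695
f: reduced (well bottom): (12,5,15) with a≤c, −a<b≤a
g: flip: (1392,1219,267)→(267,-1219,1392)
g: translate: b→-151 (≡-1219 mod 534), so (267,-1219,1392)→(267,-151,22)
g: flip: (267,-151,22)→(22,151,267)
g: translate: b→19 (≡151 mod 44), so (22,151,267)→(22,19,12)
g: flip: (22,19,12)→(12,-19,22)
g: translate: b→5 (≡-19 mod 24), so (12,-19,22)→(12,5,15)
g: reduced (well bottom): (12,5,15) with a≤c, −a<b≤a
reduced forms (12, 5, 15) vs (12, 5, 15) ⇒ equivalent

yes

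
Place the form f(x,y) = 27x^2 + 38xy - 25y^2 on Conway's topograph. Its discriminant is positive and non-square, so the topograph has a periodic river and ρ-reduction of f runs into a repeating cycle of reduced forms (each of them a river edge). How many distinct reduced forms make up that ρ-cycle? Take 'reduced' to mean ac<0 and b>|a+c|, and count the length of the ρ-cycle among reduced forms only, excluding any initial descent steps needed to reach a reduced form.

D = 4144, ⌊√D⌋ = 64
river: ρ → (-25,62,3)
river: ρ → (3,64,-4)
river: ρ → (-4,64,3)
river: ρ → (3,62,-25)
river: ρ → (-25,38,27)
river: ρ → (27,16,-36)
river: ρ → (-36,56,7)
river: ρ → (7,56,-36)
river: ρ → (-36,16,27)
river: ρ → (27,38,-25)
ρ-cycle length = 10 (tail of 0 descent steps not counted)

10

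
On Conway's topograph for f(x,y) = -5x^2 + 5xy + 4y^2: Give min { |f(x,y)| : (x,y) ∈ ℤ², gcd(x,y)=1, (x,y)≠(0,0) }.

river: ρ → (4,3,-6)
river: ρ → (-6,9,1)
river: ρ → (1,9,-6)
river: ρ → (-6,3,4)
river: ρ → (4,5,-5)
river: ρ → (-5,5,4)
closes: descent 0, river 6
min |a| on river = 1

1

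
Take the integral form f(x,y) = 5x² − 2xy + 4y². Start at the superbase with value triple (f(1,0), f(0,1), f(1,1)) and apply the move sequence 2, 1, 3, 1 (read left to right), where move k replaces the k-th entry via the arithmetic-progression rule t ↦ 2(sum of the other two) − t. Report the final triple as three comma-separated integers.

start (5,4,7) = (f(1,0),f(0,1),f(1,1))
replace slot 2: 2·(5+7) − 4 = 20 → (5,20,7)
replace slot 1: 2·(20+7) − 5 = 49 → (49,20,7)
replace slot 3: 2·(49+20) − 7 = 131 → (49,20,131)
replace slot 1: 2·(20+131) − 49 = 253 → (253,20,131)

253,20,131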